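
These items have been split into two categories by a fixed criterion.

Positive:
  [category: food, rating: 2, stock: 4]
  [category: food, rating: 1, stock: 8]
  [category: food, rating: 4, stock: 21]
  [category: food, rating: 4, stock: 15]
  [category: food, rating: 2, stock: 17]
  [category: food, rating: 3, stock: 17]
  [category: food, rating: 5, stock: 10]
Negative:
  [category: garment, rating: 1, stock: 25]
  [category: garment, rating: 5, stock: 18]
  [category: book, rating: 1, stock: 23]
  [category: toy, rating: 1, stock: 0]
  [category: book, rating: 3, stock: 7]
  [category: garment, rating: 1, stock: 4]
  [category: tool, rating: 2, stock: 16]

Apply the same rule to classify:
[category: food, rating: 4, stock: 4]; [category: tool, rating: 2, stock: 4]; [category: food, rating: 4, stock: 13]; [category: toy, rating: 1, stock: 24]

One predicate separates the groups cleanly: category is food.
[category: food, rating: 4, stock: 4]: category is food — fits, so Positive. [category: tool, rating: 2, stock: 4]: category is tool — does not satisfy this, so Negative. [category: food, rating: 4, stock: 13]: category is food — fits, so Positive. [category: toy, rating: 1, stock: 24]: category is toy — does not satisfy this, so Negative.

Positive, Negative, Positive, Negative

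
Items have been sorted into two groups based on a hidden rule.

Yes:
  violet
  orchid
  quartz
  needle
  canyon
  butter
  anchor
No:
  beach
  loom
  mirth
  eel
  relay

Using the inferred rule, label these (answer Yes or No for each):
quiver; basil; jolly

The pattern is that an item is 'Yes' exactly when: length 6.
quiver: Yes (length 6). basil: No (length 5). jolly: No (length 5).

Yes, No, No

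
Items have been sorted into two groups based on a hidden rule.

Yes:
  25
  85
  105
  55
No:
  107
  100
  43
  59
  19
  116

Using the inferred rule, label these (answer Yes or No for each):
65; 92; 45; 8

'Yes' ⟺ ends in digit 5.
65: last digit 5, checks out → Yes. 92: last digit 2, doesn't match → No. 45: last digit 5, checks out → Yes. 8: last digit 8, doesn't match → No.

Yes, No, Yes, No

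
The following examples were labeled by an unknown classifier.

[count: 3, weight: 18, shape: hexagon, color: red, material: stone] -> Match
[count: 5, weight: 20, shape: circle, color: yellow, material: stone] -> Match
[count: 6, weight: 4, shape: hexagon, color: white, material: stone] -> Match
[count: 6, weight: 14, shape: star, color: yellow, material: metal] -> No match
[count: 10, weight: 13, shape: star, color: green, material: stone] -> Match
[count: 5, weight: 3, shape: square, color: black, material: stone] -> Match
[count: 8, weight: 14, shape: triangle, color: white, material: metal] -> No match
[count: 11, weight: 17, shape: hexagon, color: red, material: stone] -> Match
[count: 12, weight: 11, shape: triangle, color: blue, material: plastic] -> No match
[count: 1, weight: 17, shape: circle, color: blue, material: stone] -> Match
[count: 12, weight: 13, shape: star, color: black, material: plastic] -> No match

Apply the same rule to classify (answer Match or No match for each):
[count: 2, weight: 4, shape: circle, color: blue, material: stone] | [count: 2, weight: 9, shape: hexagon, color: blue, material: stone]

Match, Match

A rule that fits every label: material is stone — true of each 'Match' example, false of each 'No match' one.
[count: 2, weight: 4, shape: circle, color: blue, material: stone] — material is stone, hence Match.
[count: 2, weight: 9, shape: hexagon, color: blue, material: stone] — material is stone, hence Match.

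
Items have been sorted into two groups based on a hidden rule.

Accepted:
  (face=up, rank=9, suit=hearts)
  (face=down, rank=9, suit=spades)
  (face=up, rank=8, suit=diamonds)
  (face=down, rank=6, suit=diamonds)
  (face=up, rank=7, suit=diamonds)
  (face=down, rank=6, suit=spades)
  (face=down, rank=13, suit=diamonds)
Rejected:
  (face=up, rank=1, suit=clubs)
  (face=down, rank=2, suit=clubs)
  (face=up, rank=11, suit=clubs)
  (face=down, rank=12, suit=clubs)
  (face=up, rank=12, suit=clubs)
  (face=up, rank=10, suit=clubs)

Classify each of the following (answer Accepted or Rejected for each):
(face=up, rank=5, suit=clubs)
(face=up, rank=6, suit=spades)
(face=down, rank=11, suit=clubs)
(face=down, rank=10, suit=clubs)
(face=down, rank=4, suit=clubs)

The common property of the 'Accepted' items is: suit is not clubs. No 'Rejected' item has it.
(face=up, rank=5, suit=clubs): suit is clubs, doesn't match → Rejected. (face=up, rank=6, suit=spades): suit is spades, checks out → Accepted. (face=down, rank=11, suit=clubs): suit is clubs, doesn't match → Rejected. (face=down, rank=10, suit=clubs): suit is clubs, doesn't match → Rejected. (face=down, rank=4, suit=clubs): suit is clubs, doesn't match → Rejected.

Rejected, Accepted, Rejected, Rejected, Rejected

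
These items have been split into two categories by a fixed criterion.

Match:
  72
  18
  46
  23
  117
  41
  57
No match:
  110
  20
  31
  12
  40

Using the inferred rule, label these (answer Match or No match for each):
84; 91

The distinguishing property — digit sum ≥ 5 — holds for all the 'Match' cases and none of the 'No match' cases.
84 → digit sum 8+4 = 12 → Match.
91 → digit sum 9+1 = 10 → Match.

Match, Match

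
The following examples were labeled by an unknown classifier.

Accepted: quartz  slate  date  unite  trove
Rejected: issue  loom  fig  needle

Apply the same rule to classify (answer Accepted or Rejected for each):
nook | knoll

Rejected, Rejected

The distinguishing property — contains 't' — holds for all the 'Accepted' cases and none of the 'Rejected' cases.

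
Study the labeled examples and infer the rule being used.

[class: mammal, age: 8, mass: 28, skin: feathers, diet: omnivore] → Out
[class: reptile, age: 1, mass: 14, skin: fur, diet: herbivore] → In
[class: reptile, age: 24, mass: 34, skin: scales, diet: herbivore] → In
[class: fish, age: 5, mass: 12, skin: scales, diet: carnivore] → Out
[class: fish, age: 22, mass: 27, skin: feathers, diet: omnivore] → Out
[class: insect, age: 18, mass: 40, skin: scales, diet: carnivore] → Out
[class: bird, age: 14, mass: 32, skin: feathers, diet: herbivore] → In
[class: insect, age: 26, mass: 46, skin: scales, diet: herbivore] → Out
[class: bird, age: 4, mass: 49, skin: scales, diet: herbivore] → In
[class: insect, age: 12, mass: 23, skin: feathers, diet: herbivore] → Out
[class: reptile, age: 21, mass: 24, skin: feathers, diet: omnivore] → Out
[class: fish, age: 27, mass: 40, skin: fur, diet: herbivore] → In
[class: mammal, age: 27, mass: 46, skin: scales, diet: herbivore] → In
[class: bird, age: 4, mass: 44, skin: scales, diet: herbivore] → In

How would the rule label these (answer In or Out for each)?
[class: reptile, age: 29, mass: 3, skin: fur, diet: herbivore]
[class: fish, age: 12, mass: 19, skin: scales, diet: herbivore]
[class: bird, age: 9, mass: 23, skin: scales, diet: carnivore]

In, In, Out

The distinguishing property — class is not insect AND diet is herbivore — holds for all the 'In' cases and none of the 'Out' cases.
[class: reptile, age: 29, mass: 3, skin: fur, diet: herbivore]: class is reptile, diet is herbivore — passes, so In.
[class: fish, age: 12, mass: 19, skin: scales, diet: herbivore]: class is fish, diet is herbivore — passes, so In.
[class: bird, age: 9, mass: 23, skin: scales, diet: carnivore]: class is bird, diet is carnivore — does not satisfy this, so Out.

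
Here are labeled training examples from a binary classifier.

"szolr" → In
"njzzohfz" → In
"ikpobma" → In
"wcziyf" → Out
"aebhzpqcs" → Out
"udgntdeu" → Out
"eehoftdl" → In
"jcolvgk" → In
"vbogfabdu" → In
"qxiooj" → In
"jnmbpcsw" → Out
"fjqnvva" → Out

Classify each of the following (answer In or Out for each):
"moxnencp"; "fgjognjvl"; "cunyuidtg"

In, In, Out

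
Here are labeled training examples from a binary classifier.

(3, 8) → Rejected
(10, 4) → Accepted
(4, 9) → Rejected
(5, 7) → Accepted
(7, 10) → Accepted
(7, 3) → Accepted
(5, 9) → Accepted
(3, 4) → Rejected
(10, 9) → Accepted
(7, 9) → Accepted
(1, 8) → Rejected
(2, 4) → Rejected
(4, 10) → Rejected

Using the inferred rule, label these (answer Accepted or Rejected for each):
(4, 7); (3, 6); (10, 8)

Rejected, Rejected, Accepted

The common property of the 'Accepted' items is: first ≥ 5. No 'Rejected' item has it.
(4, 7): first 4, fails this test → Rejected.
(3, 6): first 3, fails this test → Rejected.
(10, 8): first 10, checks out → Accepted.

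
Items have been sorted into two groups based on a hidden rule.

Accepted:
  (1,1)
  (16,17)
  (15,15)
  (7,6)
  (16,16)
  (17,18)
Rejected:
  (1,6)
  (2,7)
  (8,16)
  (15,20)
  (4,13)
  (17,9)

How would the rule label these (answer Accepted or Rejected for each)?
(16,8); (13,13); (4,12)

Rejected, Accepted, Rejected

The common property of the 'Accepted' items is: |first − second| ≤ 1. No 'Rejected' item has it.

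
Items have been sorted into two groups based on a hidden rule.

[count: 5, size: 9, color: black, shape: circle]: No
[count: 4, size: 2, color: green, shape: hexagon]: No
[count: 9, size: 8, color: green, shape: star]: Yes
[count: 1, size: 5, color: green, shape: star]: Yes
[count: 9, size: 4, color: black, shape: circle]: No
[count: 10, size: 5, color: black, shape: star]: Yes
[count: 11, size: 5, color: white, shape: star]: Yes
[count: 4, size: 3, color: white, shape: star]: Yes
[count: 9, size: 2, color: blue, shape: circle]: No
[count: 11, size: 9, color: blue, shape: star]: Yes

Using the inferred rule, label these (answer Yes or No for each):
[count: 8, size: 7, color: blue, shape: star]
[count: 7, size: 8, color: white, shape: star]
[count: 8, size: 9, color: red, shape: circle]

Yes, Yes, No

Comparing the two groups points to one rule — shape is star.
[count: 8, size: 7, color: blue, shape: star]: shape is star — has this property, so Yes.
[count: 7, size: 8, color: white, shape: star]: shape is star — has this property, so Yes.
[count: 8, size: 9, color: red, shape: circle]: shape is circle — fails the rule, so No.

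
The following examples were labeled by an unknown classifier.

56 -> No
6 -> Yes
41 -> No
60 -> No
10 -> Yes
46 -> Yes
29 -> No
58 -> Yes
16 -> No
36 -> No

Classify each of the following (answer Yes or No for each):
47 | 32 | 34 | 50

No, No, Yes, Yes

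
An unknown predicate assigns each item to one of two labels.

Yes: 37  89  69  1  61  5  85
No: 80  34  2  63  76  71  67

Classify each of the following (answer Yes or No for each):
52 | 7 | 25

A rule that fits every label: ≡ 1 (mod 4) — true of each 'Yes' example, false of each 'No' one.
52: 52 mod 4 = 0 — doesn't match, so No.
7: 7 mod 4 = 3 — doesn't match, so No.
25: 25 mod 4 = 1 — passes, so Yes.

No, No, Yes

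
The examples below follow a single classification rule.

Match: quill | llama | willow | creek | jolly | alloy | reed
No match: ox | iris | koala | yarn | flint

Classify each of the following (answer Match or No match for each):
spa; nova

The rule appears to be: has a double letter.

No match, No match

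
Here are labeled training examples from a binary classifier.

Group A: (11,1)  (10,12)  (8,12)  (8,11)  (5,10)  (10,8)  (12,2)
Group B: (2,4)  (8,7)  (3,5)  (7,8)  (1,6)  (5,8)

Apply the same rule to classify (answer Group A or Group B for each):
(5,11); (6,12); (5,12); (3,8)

Group A, Group A, Group A, Group B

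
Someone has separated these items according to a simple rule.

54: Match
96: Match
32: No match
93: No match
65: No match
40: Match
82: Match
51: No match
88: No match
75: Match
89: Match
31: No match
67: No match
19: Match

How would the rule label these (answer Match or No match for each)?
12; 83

Match, No match

Looking at the examples, the only property every 'Match' case has and every 'No match' case lacks is: ≡ 5 (mod 7).
Match: 12, since 12 mod 7 = 5.
No match: 83, since 83 mod 7 = 6.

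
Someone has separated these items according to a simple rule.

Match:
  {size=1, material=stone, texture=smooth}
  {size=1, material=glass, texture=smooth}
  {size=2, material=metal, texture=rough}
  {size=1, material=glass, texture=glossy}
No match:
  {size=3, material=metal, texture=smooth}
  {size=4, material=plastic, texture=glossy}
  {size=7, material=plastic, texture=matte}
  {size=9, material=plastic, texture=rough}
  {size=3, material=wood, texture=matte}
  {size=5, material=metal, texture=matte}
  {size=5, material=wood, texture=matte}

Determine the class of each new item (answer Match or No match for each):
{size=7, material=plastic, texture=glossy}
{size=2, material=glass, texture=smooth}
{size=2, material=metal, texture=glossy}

No match, Match, Match

All 'Match' examples share one property — size ≤ 2 — and every 'No match' example lacks it.
{size=7, material=plastic, texture=glossy}: No match (size = 7).
{size=2, material=glass, texture=smooth}: Match (size = 2).
{size=2, material=metal, texture=glossy}: Match (size = 2).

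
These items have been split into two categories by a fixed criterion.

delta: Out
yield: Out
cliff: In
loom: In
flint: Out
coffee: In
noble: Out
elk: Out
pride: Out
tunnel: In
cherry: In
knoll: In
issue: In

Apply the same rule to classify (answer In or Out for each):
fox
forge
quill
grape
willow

Out, Out, In, Out, In

The common property of the 'In' items is: has a double letter. No 'Out' item has it.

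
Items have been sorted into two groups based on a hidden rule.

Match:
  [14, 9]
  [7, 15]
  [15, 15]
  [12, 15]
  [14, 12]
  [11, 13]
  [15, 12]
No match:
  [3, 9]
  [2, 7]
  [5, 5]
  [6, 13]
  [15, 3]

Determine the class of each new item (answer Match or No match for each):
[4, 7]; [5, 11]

No match, No match

A rule that fits every label: sum ≥ 22 — true of each 'Match' example, false of each 'No match' one.
[4, 7]: 4+7 = 11 — fails this test, so No match. [5, 11]: 5+11 = 16 — fails this test, so No match.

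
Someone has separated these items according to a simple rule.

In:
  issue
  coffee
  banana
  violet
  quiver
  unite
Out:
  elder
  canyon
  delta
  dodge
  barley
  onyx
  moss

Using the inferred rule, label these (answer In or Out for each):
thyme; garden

'In' ⟺ has ≥ 3 vowels.

Out, Out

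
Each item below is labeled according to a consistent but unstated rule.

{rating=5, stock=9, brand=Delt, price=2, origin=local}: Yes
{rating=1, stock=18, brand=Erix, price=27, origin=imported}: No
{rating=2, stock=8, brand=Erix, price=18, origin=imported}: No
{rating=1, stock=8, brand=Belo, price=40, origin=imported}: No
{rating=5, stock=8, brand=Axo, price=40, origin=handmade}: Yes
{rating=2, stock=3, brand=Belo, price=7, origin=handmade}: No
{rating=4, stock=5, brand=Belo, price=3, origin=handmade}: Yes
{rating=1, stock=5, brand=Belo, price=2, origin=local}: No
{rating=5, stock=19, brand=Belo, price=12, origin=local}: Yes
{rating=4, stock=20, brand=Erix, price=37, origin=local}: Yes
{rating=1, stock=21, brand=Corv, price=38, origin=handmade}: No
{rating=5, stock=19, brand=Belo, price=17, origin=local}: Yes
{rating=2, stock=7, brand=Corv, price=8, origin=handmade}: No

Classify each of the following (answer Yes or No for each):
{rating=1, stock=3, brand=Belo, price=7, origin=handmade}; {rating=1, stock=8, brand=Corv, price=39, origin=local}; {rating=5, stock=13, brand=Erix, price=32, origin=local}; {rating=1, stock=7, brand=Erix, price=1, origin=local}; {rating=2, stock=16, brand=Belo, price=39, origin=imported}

No, No, Yes, No, No

A rule that fits every label: rating ≥ 4 — true of each 'Yes' example, false of each 'No' one.
{rating=1, stock=3, brand=Belo, price=7, origin=handmade}: rating = 1, fails this test → No. {rating=1, stock=8, brand=Corv, price=39, origin=local}: rating = 1, fails this test → No. {rating=5, stock=13, brand=Erix, price=32, origin=local}: rating = 5, qualifies → Yes. {rating=1, stock=7, brand=Erix, price=1, origin=local}: rating = 1, fails this test → No. {rating=2, stock=16, brand=Belo, price=39, origin=imported}: rating = 2, fails this test → No.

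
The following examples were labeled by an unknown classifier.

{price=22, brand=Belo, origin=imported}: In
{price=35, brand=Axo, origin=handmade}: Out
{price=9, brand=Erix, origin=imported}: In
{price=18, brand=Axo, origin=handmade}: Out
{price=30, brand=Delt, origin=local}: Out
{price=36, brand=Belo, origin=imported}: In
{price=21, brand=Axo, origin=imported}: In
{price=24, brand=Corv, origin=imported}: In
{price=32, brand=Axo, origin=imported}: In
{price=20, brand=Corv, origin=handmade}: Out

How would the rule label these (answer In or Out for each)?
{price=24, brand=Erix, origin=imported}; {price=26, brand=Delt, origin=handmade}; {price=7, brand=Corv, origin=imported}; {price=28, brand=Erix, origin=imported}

In, Out, In, In

Checking candidate rules against both groups, what survives is: origin is imported.
{price=24, brand=Erix, origin=imported} → origin is imported → In.
{price=26, brand=Delt, origin=handmade} → origin is handmade → Out.
{price=7, brand=Corv, origin=imported} → origin is imported → In.
{price=28, brand=Erix, origin=imported} → origin is imported → In.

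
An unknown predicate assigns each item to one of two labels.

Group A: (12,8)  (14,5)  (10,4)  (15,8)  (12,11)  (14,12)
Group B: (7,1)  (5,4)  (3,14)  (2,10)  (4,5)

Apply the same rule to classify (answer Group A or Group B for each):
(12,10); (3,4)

Rule: first ≥ 8. This holds for each 'Group A' example and fails for each 'Group B' one.
(12,10) → first 12 → Group A.
(3,4) → first 3 → Group B.

Group A, Group B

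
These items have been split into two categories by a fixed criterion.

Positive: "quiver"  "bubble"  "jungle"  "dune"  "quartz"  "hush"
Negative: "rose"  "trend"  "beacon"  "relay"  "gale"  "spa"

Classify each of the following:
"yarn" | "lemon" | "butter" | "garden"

Negative, Negative, Positive, Negative

The simplest hypothesis consistent with all the labels is: contains 'u'.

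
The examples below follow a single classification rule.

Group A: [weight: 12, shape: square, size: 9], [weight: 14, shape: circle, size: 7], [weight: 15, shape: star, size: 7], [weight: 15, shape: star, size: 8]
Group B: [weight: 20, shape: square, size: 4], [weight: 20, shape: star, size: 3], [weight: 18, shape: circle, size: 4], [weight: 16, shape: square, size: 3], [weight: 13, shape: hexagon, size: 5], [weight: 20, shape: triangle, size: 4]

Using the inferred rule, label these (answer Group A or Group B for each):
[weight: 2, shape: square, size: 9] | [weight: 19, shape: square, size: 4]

Group A, Group B

The pattern is that an item is 'Group A' exactly when: size ≥ 7.
[weight: 2, shape: square, size: 9]: Group A (size = 9). [weight: 19, shape: square, size: 4]: Group B (size = 4).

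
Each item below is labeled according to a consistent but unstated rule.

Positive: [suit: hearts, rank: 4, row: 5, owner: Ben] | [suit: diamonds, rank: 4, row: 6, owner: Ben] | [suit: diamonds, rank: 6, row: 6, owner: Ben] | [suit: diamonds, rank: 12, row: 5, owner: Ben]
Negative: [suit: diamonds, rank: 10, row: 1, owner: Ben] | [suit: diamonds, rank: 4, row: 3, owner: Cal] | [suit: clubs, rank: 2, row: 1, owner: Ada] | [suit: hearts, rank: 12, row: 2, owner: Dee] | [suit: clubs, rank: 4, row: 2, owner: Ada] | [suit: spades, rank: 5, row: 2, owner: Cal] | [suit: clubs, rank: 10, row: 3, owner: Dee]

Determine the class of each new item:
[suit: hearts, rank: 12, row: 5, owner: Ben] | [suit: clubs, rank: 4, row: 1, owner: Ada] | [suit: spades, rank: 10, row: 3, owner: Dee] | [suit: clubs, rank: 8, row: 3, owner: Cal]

Positive, Negative, Negative, Negative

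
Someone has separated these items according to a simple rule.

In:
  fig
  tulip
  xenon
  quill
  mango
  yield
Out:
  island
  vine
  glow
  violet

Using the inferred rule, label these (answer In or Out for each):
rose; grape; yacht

Comparing the two groups points to one rule — odd length.
rose: Out (length 4).
grape: In (length 5).
yacht: In (length 5).

Out, In, In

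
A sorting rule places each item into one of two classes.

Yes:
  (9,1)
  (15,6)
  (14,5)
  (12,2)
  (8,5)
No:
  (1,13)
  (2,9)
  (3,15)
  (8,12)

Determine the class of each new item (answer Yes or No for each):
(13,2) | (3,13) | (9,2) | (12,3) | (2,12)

Yes, No, Yes, Yes, No

The rule appears to be: first > second.
(13,2): 13 > 2 — checks out, so Yes. (3,13): 3 < 13 — doesn't qualify, so No. (9,2): 9 > 2 — checks out, so Yes. (12,3): 12 > 3 — checks out, so Yes. (2,12): 2 < 12 — doesn't qualify, so No.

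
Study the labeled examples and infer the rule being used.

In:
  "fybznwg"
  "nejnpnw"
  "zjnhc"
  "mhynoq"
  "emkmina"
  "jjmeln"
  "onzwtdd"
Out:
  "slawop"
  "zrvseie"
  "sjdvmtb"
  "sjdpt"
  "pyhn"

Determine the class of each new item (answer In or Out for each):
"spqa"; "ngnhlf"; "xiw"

Out, In, Out

Rule: length ≥ 5 AND contains 'n'. This holds for each 'In' example and fails for each 'Out' one.
"spqa": Out (length 4, no 'n'). "ngnhlf": In (length 6, has 'n'). "xiw": Out (length 3, no 'n').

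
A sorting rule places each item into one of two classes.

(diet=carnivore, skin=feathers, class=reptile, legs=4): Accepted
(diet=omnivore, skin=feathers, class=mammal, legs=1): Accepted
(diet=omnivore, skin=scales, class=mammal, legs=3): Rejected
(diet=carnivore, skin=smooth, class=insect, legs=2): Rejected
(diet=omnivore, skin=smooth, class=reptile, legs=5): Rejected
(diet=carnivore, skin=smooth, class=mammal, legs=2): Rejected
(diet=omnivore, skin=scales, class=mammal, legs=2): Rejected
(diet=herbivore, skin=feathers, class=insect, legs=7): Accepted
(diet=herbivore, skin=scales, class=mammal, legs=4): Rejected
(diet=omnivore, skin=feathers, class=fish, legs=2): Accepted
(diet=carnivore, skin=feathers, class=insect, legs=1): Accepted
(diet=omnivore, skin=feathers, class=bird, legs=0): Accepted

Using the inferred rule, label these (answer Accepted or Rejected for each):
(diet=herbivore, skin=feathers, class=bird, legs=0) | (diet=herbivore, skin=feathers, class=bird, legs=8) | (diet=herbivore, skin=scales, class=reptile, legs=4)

Accepted, Accepted, Rejected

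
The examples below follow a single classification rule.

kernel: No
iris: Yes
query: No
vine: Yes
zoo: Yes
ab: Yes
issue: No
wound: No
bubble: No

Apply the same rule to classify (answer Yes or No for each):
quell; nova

The rule appears to be: length ≤ 4.
No: quell, since length 5.
Yes: nova, since length 4.

No, Yes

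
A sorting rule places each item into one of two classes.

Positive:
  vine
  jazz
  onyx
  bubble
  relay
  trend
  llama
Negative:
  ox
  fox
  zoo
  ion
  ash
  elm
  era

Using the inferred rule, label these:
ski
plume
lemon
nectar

The rule appears to be: length ≥ 4.

Negative, Positive, Positive, Positive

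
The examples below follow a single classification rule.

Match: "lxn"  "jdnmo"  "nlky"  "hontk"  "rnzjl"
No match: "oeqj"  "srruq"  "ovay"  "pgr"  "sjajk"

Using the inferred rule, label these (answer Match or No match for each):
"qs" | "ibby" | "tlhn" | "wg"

No match, No match, Match, No match

The pattern is that an item is 'Match' exactly when: contains 'n'.
"qs": no 'n' — lacks this property, so No match.
"ibby": no 'n' — lacks this property, so No match.
"tlhn": has 'n' — qualifies, so Match.
"wg": no 'n' — lacks this property, so No match.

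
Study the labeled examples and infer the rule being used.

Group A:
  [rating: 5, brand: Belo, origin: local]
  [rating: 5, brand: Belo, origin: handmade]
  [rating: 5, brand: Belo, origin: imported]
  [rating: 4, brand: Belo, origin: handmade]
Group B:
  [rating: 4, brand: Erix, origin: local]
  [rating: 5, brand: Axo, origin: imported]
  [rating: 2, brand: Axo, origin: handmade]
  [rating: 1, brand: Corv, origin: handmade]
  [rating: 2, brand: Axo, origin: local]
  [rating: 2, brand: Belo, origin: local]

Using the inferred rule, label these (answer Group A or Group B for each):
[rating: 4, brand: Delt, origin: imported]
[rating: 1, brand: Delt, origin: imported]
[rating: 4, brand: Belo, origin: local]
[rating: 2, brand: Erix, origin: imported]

Group B, Group B, Group A, Group B

The rule appears to be: brand is Belo AND rating ≥ 4.
[rating: 4, brand: Delt, origin: imported] — brand is Delt, rating = 4, hence Group B. [rating: 1, brand: Delt, origin: imported] — brand is Delt, rating = 1, hence Group B. [rating: 4, brand: Belo, origin: local] — brand is Belo, rating = 4, hence Group A. [rating: 2, brand: Erix, origin: imported] — brand is Erix, rating = 2, hence Group B.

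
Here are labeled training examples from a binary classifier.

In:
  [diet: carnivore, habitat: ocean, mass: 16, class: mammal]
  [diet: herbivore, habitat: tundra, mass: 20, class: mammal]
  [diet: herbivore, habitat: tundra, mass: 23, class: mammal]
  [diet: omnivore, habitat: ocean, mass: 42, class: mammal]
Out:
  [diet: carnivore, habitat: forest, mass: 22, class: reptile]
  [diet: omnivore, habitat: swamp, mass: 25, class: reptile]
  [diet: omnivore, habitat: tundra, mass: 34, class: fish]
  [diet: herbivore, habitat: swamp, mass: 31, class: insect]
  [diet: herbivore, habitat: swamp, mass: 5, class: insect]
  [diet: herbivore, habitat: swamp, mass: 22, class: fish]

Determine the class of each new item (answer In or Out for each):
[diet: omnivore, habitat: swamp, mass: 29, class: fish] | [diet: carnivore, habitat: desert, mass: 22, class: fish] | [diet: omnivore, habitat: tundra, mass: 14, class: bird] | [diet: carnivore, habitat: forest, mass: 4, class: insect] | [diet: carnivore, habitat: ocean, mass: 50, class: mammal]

Rule: class is mammal. This holds for each 'In' example and fails for each 'Out' one.
[diet: omnivore, habitat: swamp, mass: 29, class: fish] → class is fish → Out. [diet: carnivore, habitat: desert, mass: 22, class: fish] → class is fish → Out. [diet: omnivore, habitat: tundra, mass: 14, class: bird] → class is bird → Out. [diet: carnivore, habitat: forest, mass: 4, class: insect] → class is insect → Out. [diet: carnivore, habitat: ocean, mass: 50, class: mammal] → class is mammal → In.

Out, Out, Out, Out, In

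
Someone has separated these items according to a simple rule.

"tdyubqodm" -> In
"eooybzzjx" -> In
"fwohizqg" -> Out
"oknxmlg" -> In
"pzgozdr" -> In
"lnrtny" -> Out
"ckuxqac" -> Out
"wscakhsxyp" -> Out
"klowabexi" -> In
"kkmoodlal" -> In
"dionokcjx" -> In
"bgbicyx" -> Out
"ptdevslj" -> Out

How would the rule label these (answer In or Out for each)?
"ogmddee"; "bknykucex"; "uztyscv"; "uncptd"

The distinguishing property — odd length AND contains 'o' — holds for all the 'In' cases and none of the 'Out' cases.

In, Out, Out, Out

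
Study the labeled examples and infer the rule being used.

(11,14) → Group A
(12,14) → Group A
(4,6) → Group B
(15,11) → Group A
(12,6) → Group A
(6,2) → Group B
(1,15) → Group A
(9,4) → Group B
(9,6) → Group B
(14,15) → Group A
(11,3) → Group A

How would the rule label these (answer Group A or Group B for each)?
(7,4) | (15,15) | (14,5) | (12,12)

Group B, Group A, Group A, Group A

The common property of the 'Group A' items is: max ≥ 11. No 'Group B' item has it.
(7,4) → max 7 → Group B.
(15,15) → max 15 → Group A.
(14,5) → max 14 → Group A.
(12,12) → max 12 → Group A.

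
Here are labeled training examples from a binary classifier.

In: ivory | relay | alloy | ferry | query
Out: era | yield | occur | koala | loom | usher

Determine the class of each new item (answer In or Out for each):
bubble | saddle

Out, Out

Comparing the two groups points to one rule — ends with 'y'.
bubble: Out (ends with 'e'). saddle: Out (ends with 'e').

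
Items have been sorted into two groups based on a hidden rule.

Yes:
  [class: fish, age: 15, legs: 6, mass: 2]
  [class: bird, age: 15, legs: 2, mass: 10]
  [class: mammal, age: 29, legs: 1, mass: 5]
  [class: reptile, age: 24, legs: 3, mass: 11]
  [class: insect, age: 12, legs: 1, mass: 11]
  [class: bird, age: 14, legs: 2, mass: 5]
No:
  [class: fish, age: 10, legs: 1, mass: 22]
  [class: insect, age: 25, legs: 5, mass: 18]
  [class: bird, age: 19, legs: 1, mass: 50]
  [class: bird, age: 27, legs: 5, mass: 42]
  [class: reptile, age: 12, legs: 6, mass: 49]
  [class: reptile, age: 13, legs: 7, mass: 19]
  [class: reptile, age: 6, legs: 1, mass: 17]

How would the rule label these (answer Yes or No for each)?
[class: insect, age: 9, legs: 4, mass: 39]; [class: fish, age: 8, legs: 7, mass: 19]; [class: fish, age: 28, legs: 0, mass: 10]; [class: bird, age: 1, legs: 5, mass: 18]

No, No, Yes, No

Rule: mass ≤ 11. This holds for each 'Yes' example and fails for each 'No' one.
[class: insect, age: 9, legs: 4, mass: 39]: mass = 39 — doesn't qualify, so No.
[class: fish, age: 8, legs: 7, mass: 19]: mass = 19 — doesn't qualify, so No.
[class: fish, age: 28, legs: 0, mass: 10]: mass = 10 — checks out, so Yes.
[class: bird, age: 1, legs: 5, mass: 18]: mass = 18 — doesn't qualify, so No.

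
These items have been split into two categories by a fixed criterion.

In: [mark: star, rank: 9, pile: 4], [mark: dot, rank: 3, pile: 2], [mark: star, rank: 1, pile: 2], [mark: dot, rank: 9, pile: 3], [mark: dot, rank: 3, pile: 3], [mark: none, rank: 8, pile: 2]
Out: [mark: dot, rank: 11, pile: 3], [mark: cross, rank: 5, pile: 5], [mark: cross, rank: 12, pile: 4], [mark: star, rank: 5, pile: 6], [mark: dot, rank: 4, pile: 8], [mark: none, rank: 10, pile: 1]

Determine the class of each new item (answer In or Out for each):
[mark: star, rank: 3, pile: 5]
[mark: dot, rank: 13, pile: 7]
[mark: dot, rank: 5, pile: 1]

Out, Out, In

The simplest hypothesis consistent with all the labels is: pile ≤ 4 AND rank ≤ 9.
Out: [mark: star, rank: 3, pile: 5], since pile = 5, rank = 3. Out: [mark: dot, rank: 13, pile: 7], since pile = 7, rank = 13. In: [mark: dot, rank: 5, pile: 1], since pile = 1, rank = 5.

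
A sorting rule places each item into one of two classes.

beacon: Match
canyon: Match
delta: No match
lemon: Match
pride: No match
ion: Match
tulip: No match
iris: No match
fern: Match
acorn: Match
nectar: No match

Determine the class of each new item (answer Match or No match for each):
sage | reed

The rule appears to be: ends with 'n'.

No match, No match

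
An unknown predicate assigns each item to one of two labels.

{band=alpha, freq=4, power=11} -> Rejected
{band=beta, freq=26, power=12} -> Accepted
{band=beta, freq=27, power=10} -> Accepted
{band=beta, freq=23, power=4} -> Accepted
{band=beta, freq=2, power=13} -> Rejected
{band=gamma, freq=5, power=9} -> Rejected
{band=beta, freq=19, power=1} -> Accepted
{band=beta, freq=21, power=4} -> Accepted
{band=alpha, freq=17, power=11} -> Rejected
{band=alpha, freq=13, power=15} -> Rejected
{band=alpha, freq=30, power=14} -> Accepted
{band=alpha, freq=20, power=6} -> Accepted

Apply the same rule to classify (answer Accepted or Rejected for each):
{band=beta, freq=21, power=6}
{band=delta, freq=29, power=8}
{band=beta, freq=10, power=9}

The rule appears to be: freq ≥ 19.
{band=beta, freq=21, power=6} → freq = 21 → Accepted. {band=delta, freq=29, power=8} → freq = 29 → Accepted. {band=beta, freq=10, power=9} → freq = 10 → Rejected.

Accepted, Accepted, Rejected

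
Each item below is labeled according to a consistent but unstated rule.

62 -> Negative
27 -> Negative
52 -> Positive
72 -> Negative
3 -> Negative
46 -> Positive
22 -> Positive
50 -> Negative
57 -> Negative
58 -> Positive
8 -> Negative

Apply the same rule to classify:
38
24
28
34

One predicate separates the groups cleanly: ≡ 1 (mod 3).
38: 38 mod 3 = 2, does not fit → Negative. 24: 24 mod 3 = 0, does not fit → Negative. 28: 28 mod 3 = 1, matches → Positive. 34: 34 mod 3 = 1, matches → Positive.

Negative, Negative, Positive, Positive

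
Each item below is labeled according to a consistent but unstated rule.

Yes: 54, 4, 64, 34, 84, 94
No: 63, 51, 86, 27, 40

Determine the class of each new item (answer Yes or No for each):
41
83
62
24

The simplest hypothesis consistent with all the labels is: ends in digit 4.

No, No, No, Yes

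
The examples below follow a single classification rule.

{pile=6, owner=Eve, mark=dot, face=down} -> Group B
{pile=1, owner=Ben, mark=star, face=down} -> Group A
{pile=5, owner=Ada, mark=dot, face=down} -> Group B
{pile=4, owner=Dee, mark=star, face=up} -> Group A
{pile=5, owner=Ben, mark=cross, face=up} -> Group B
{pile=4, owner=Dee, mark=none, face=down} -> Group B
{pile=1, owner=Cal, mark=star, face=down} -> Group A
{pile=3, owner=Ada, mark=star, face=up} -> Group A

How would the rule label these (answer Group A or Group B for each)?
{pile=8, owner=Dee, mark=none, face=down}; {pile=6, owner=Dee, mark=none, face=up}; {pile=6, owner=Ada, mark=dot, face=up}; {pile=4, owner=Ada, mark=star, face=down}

Group B, Group B, Group B, Group A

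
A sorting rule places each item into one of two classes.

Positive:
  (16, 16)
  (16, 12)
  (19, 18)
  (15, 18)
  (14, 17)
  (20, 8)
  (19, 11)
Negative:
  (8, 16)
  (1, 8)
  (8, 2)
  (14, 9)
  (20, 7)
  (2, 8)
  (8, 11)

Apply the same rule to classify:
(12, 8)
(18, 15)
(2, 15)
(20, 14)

Negative, Positive, Negative, Positive

The pattern is that an item is 'Positive' exactly when: sum ≥ 28.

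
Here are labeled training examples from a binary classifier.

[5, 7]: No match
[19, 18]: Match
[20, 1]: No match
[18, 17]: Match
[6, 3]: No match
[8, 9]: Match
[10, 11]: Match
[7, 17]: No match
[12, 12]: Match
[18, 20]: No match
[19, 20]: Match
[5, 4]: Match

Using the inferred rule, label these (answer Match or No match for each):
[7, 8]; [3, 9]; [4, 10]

Match, No match, No match

One predicate separates the groups cleanly: |first − second| ≤ 1.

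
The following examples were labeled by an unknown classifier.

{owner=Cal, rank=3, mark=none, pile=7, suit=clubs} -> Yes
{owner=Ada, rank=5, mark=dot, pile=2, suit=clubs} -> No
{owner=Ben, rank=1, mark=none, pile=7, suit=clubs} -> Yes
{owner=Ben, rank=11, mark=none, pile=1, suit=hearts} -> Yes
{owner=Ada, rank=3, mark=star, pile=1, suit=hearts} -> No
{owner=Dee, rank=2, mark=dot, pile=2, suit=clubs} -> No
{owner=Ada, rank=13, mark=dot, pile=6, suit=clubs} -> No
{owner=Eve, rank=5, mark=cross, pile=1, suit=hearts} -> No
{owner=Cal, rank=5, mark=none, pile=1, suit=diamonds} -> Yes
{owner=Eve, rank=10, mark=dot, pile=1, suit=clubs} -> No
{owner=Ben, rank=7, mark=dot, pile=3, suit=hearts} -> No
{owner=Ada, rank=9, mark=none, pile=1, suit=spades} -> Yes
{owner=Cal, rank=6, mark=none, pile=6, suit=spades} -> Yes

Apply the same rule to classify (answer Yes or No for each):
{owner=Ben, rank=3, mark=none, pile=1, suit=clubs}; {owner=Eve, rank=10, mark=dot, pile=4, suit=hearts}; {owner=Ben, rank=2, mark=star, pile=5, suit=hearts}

The common property of the 'Yes' items is: mark is none. No 'No' item has it.
Yes: {owner=Ben, rank=3, mark=none, pile=1, suit=clubs}, since mark is none.
No: {owner=Eve, rank=10, mark=dot, pile=4, suit=hearts}, since mark is dot.
No: {owner=Ben, rank=2, mark=star, pile=5, suit=hearts}, since mark is star.

Yes, No, No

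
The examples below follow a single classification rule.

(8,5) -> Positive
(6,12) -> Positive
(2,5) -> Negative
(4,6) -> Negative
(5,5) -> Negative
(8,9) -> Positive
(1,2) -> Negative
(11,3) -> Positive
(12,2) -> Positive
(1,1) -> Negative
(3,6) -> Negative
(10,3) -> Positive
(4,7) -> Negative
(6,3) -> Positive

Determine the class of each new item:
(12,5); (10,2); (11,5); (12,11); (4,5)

One predicate separates the groups cleanly: first ≥ 6.
(12,5) → first 12 → Positive.
(10,2) → first 10 → Positive.
(11,5) → first 11 → Positive.
(12,11) → first 12 → Positive.
(4,5) → first 4 → Negative.

Positive, Positive, Positive, Positive, Negative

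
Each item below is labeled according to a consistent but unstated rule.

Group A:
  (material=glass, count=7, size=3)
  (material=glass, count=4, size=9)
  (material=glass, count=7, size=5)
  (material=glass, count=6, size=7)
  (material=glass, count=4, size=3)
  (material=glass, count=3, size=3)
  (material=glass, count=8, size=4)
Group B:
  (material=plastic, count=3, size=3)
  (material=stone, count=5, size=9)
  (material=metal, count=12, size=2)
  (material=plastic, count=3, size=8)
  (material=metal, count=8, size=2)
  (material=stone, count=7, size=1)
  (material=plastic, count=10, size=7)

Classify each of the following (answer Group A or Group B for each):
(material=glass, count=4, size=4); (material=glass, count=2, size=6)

The pattern is that an item is 'Group A' exactly when: material is glass.
(material=glass, count=4, size=4): material is glass — checks out, so Group A. (material=glass, count=2, size=6): material is glass — checks out, so Group A.

Group A, Group A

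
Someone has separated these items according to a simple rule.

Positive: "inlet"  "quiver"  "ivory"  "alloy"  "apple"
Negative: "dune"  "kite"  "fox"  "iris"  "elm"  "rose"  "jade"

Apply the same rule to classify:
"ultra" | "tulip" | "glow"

Positive, Positive, Negative

One predicate separates the groups cleanly: length ≥ 5.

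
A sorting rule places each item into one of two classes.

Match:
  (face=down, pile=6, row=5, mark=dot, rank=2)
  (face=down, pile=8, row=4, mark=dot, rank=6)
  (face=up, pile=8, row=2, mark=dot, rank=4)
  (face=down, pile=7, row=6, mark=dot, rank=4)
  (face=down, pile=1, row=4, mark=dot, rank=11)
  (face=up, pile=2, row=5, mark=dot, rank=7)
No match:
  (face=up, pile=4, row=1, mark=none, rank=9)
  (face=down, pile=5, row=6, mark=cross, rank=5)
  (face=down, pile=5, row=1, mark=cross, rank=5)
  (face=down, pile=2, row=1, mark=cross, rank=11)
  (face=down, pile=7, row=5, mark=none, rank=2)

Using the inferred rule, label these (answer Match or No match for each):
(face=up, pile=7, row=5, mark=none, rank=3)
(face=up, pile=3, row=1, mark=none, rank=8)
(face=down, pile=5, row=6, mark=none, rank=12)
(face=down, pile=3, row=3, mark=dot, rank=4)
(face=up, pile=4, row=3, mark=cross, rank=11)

No match, No match, No match, Match, No match

The simplest hypothesis consistent with all the labels is: mark is dot.
(face=up, pile=7, row=5, mark=none, rank=3): mark is none, fails the rule → No match. (face=up, pile=3, row=1, mark=none, rank=8): mark is none, fails the rule → No match. (face=down, pile=5, row=6, mark=none, rank=12): mark is none, fails the rule → No match. (face=down, pile=3, row=3, mark=dot, rank=4): mark is dot, checks out → Match. (face=up, pile=4, row=3, mark=cross, rank=11): mark is cross, fails the rule → No match.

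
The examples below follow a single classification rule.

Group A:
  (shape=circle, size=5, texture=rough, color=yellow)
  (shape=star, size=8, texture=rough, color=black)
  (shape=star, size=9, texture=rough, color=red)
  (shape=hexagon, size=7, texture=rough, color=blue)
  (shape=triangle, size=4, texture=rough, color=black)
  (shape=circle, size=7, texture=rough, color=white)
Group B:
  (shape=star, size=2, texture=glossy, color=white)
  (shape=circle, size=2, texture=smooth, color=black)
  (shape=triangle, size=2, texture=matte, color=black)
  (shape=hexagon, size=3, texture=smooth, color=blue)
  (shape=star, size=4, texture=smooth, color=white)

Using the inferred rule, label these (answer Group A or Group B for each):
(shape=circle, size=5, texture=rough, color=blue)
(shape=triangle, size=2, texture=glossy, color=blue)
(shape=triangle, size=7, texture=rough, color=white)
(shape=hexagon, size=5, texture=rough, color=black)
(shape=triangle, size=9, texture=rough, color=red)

Group A, Group B, Group A, Group A, Group A

Rule: texture is rough. This holds for each 'Group A' example and fails for each 'Group B' one.
(shape=circle, size=5, texture=rough, color=blue): texture is rough — has this property, so Group A.
(shape=triangle, size=2, texture=glossy, color=blue): texture is glossy — does not fit, so Group B.
(shape=triangle, size=7, texture=rough, color=white): texture is rough — has this property, so Group A.
(shape=hexagon, size=5, texture=rough, color=black): texture is rough — has this property, so Group A.
(shape=triangle, size=9, texture=rough, color=red): texture is rough — has this property, so Group A.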